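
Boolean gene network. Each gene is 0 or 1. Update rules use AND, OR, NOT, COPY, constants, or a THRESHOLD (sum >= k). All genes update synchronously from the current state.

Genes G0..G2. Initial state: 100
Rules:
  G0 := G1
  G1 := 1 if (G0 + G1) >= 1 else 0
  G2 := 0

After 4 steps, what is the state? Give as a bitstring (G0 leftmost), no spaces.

Step 1: G0=G1=0 G1=(1+0>=1)=1 G2=0(const) -> 010
Step 2: G0=G1=1 G1=(0+1>=1)=1 G2=0(const) -> 110
Step 3: G0=G1=1 G1=(1+1>=1)=1 G2=0(const) -> 110
Step 4: G0=G1=1 G1=(1+1>=1)=1 G2=0(const) -> 110

110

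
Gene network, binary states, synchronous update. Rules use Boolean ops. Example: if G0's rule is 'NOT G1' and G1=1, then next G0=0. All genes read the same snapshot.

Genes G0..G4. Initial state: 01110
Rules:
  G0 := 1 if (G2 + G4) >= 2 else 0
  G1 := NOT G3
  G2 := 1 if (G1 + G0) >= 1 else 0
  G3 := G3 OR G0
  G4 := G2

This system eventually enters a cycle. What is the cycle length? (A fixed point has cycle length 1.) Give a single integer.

Answer: 1

Derivation:
Step 0: 01110
Step 1: G0=(1+0>=2)=0 G1=NOT G3=NOT 1=0 G2=(1+0>=1)=1 G3=G3|G0=1|0=1 G4=G2=1 -> 00111
Step 2: G0=(1+1>=2)=1 G1=NOT G3=NOT 1=0 G2=(0+0>=1)=0 G3=G3|G0=1|0=1 G4=G2=1 -> 10011
Step 3: G0=(0+1>=2)=0 G1=NOT G3=NOT 1=0 G2=(0+1>=1)=1 G3=G3|G0=1|1=1 G4=G2=0 -> 00110
Step 4: G0=(1+0>=2)=0 G1=NOT G3=NOT 1=0 G2=(0+0>=1)=0 G3=G3|G0=1|0=1 G4=G2=1 -> 00011
Step 5: G0=(0+1>=2)=0 G1=NOT G3=NOT 1=0 G2=(0+0>=1)=0 G3=G3|G0=1|0=1 G4=G2=0 -> 00010
Step 6: G0=(0+0>=2)=0 G1=NOT G3=NOT 1=0 G2=(0+0>=1)=0 G3=G3|G0=1|0=1 G4=G2=0 -> 00010
State from step 6 equals state from step 5 -> cycle length 1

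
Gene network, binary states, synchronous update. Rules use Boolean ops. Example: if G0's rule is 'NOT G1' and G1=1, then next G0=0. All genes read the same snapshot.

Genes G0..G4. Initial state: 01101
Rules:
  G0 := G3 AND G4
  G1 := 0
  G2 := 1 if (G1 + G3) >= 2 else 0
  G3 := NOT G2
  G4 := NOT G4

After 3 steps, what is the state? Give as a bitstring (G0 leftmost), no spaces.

Step 1: G0=G3&G4=0&1=0 G1=0(const) G2=(1+0>=2)=0 G3=NOT G2=NOT 1=0 G4=NOT G4=NOT 1=0 -> 00000
Step 2: G0=G3&G4=0&0=0 G1=0(const) G2=(0+0>=2)=0 G3=NOT G2=NOT 0=1 G4=NOT G4=NOT 0=1 -> 00011
Step 3: G0=G3&G4=1&1=1 G1=0(const) G2=(0+1>=2)=0 G3=NOT G2=NOT 0=1 G4=NOT G4=NOT 1=0 -> 10010

10010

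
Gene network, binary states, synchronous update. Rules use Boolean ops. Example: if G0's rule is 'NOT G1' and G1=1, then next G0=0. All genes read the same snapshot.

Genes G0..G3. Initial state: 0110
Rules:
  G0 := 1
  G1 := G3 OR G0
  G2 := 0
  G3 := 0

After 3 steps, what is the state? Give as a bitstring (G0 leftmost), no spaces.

Step 1: G0=1(const) G1=G3|G0=0|0=0 G2=0(const) G3=0(const) -> 1000
Step 2: G0=1(const) G1=G3|G0=0|1=1 G2=0(const) G3=0(const) -> 1100
Step 3: G0=1(const) G1=G3|G0=0|1=1 G2=0(const) G3=0(const) -> 1100

1100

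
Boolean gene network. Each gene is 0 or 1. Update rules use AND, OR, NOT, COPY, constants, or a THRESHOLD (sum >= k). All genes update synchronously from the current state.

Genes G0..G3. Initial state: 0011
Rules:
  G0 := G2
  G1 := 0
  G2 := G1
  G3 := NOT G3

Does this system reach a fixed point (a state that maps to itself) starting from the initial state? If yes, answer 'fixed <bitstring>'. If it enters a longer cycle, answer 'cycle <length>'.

Step 0: 0011
Step 1: G0=G2=1 G1=0(const) G2=G1=0 G3=NOT G3=NOT 1=0 -> 1000
Step 2: G0=G2=0 G1=0(const) G2=G1=0 G3=NOT G3=NOT 0=1 -> 0001
Step 3: G0=G2=0 G1=0(const) G2=G1=0 G3=NOT G3=NOT 1=0 -> 0000
Step 4: G0=G2=0 G1=0(const) G2=G1=0 G3=NOT G3=NOT 0=1 -> 0001
Cycle of length 2 starting at step 2 -> no fixed point

Answer: cycle 2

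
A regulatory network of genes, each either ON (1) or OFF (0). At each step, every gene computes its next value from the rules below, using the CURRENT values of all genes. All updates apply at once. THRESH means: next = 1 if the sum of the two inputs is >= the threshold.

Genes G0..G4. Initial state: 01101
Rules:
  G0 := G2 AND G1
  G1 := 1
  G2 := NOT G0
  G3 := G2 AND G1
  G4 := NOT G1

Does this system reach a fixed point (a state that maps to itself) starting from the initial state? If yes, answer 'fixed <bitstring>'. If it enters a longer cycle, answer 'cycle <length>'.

Answer: cycle 4

Derivation:
Step 0: 01101
Step 1: G0=G2&G1=1&1=1 G1=1(const) G2=NOT G0=NOT 0=1 G3=G2&G1=1&1=1 G4=NOT G1=NOT 1=0 -> 11110
Step 2: G0=G2&G1=1&1=1 G1=1(const) G2=NOT G0=NOT 1=0 G3=G2&G1=1&1=1 G4=NOT G1=NOT 1=0 -> 11010
Step 3: G0=G2&G1=0&1=0 G1=1(const) G2=NOT G0=NOT 1=0 G3=G2&G1=0&1=0 G4=NOT G1=NOT 1=0 -> 01000
Step 4: G0=G2&G1=0&1=0 G1=1(const) G2=NOT G0=NOT 0=1 G3=G2&G1=0&1=0 G4=NOT G1=NOT 1=0 -> 01100
Step 5: G0=G2&G1=1&1=1 G1=1(const) G2=NOT G0=NOT 0=1 G3=G2&G1=1&1=1 G4=NOT G1=NOT 1=0 -> 11110
Cycle of length 4 starting at step 1 -> no fixed point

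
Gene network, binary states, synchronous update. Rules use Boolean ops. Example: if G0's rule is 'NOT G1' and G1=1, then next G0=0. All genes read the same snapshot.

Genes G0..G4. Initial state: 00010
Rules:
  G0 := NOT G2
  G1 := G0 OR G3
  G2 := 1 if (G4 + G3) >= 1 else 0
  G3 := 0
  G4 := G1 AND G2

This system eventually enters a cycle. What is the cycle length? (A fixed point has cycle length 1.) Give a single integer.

Answer: 1

Derivation:
Step 0: 00010
Step 1: G0=NOT G2=NOT 0=1 G1=G0|G3=0|1=1 G2=(0+1>=1)=1 G3=0(const) G4=G1&G2=0&0=0 -> 11100
Step 2: G0=NOT G2=NOT 1=0 G1=G0|G3=1|0=1 G2=(0+0>=1)=0 G3=0(const) G4=G1&G2=1&1=1 -> 01001
Step 3: G0=NOT G2=NOT 0=1 G1=G0|G3=0|0=0 G2=(1+0>=1)=1 G3=0(const) G4=G1&G2=1&0=0 -> 10100
Step 4: G0=NOT G2=NOT 1=0 G1=G0|G3=1|0=1 G2=(0+0>=1)=0 G3=0(const) G4=G1&G2=0&1=0 -> 01000
Step 5: G0=NOT G2=NOT 0=1 G1=G0|G3=0|0=0 G2=(0+0>=1)=0 G3=0(const) G4=G1&G2=1&0=0 -> 10000
Step 6: G0=NOT G2=NOT 0=1 G1=G0|G3=1|0=1 G2=(0+0>=1)=0 G3=0(const) G4=G1&G2=0&0=0 -> 11000
Step 7: G0=NOT G2=NOT 0=1 G1=G0|G3=1|0=1 G2=(0+0>=1)=0 G3=0(const) G4=G1&G2=1&0=0 -> 11000
State from step 7 equals state from step 6 -> cycle length 1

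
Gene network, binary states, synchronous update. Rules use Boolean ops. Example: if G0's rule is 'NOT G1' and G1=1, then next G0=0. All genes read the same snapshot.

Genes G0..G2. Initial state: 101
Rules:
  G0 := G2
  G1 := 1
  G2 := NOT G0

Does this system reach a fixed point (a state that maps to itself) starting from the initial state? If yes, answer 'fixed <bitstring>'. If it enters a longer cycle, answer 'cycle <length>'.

Answer: cycle 4

Derivation:
Step 0: 101
Step 1: G0=G2=1 G1=1(const) G2=NOT G0=NOT 1=0 -> 110
Step 2: G0=G2=0 G1=1(const) G2=NOT G0=NOT 1=0 -> 010
Step 3: G0=G2=0 G1=1(const) G2=NOT G0=NOT 0=1 -> 011
Step 4: G0=G2=1 G1=1(const) G2=NOT G0=NOT 0=1 -> 111
Step 5: G0=G2=1 G1=1(const) G2=NOT G0=NOT 1=0 -> 110
Cycle of length 4 starting at step 1 -> no fixed point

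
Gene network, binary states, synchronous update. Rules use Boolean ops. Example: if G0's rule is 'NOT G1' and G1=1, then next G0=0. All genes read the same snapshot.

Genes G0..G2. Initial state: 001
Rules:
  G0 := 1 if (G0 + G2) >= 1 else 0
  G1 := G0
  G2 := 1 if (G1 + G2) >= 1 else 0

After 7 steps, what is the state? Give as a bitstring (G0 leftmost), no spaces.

Step 1: G0=(0+1>=1)=1 G1=G0=0 G2=(0+1>=1)=1 -> 101
Step 2: G0=(1+1>=1)=1 G1=G0=1 G2=(0+1>=1)=1 -> 111
Step 3: G0=(1+1>=1)=1 G1=G0=1 G2=(1+1>=1)=1 -> 111
Step 4: G0=(1+1>=1)=1 G1=G0=1 G2=(1+1>=1)=1 -> 111
Step 5: G0=(1+1>=1)=1 G1=G0=1 G2=(1+1>=1)=1 -> 111
Step 6: G0=(1+1>=1)=1 G1=G0=1 G2=(1+1>=1)=1 -> 111
Step 7: G0=(1+1>=1)=1 G1=G0=1 G2=(1+1>=1)=1 -> 111

111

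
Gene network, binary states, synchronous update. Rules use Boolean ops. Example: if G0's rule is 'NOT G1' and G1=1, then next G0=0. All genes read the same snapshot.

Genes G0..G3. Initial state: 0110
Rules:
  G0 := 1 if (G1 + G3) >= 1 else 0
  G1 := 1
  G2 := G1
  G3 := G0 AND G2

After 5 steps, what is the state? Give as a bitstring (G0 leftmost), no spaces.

Step 1: G0=(1+0>=1)=1 G1=1(const) G2=G1=1 G3=G0&G2=0&1=0 -> 1110
Step 2: G0=(1+0>=1)=1 G1=1(const) G2=G1=1 G3=G0&G2=1&1=1 -> 1111
Step 3: G0=(1+1>=1)=1 G1=1(const) G2=G1=1 G3=G0&G2=1&1=1 -> 1111
Step 4: G0=(1+1>=1)=1 G1=1(const) G2=G1=1 G3=G0&G2=1&1=1 -> 1111
Step 5: G0=(1+1>=1)=1 G1=1(const) G2=G1=1 G3=G0&G2=1&1=1 -> 1111

1111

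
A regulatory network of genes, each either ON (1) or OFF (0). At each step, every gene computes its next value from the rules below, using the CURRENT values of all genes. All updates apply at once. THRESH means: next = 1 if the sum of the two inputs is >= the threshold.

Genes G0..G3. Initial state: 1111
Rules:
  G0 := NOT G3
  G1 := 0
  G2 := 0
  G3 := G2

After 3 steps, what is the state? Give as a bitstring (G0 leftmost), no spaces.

Step 1: G0=NOT G3=NOT 1=0 G1=0(const) G2=0(const) G3=G2=1 -> 0001
Step 2: G0=NOT G3=NOT 1=0 G1=0(const) G2=0(const) G3=G2=0 -> 0000
Step 3: G0=NOT G3=NOT 0=1 G1=0(const) G2=0(const) G3=G2=0 -> 1000

1000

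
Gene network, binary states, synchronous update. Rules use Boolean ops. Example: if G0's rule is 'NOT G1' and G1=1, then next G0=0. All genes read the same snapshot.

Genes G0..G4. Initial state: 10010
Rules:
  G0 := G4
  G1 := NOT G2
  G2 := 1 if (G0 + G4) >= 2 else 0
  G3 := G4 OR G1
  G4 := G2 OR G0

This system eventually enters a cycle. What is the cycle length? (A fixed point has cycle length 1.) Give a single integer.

Answer: 2

Derivation:
Step 0: 10010
Step 1: G0=G4=0 G1=NOT G2=NOT 0=1 G2=(1+0>=2)=0 G3=G4|G1=0|0=0 G4=G2|G0=0|1=1 -> 01001
Step 2: G0=G4=1 G1=NOT G2=NOT 0=1 G2=(0+1>=2)=0 G3=G4|G1=1|1=1 G4=G2|G0=0|0=0 -> 11010
Step 3: G0=G4=0 G1=NOT G2=NOT 0=1 G2=(1+0>=2)=0 G3=G4|G1=0|1=1 G4=G2|G0=0|1=1 -> 01011
Step 4: G0=G4=1 G1=NOT G2=NOT 0=1 G2=(0+1>=2)=0 G3=G4|G1=1|1=1 G4=G2|G0=0|0=0 -> 11010
State from step 4 equals state from step 2 -> cycle length 2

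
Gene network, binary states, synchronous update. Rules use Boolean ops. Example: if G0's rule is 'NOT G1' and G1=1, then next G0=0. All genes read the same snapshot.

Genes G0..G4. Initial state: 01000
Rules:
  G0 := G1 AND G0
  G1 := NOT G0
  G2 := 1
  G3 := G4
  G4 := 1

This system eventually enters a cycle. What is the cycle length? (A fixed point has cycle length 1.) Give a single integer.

Answer: 1

Derivation:
Step 0: 01000
Step 1: G0=G1&G0=1&0=0 G1=NOT G0=NOT 0=1 G2=1(const) G3=G4=0 G4=1(const) -> 01101
Step 2: G0=G1&G0=1&0=0 G1=NOT G0=NOT 0=1 G2=1(const) G3=G4=1 G4=1(const) -> 01111
Step 3: G0=G1&G0=1&0=0 G1=NOT G0=NOT 0=1 G2=1(const) G3=G4=1 G4=1(const) -> 01111
State from step 3 equals state from step 2 -> cycle length 1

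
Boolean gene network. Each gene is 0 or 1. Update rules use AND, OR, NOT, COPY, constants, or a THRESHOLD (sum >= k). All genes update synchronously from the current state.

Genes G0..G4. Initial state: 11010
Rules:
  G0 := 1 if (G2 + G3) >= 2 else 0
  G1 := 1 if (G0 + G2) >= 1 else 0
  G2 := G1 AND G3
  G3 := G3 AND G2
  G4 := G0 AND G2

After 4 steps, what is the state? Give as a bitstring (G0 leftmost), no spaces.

Step 1: G0=(0+1>=2)=0 G1=(1+0>=1)=1 G2=G1&G3=1&1=1 G3=G3&G2=1&0=0 G4=G0&G2=1&0=0 -> 01100
Step 2: G0=(1+0>=2)=0 G1=(0+1>=1)=1 G2=G1&G3=1&0=0 G3=G3&G2=0&1=0 G4=G0&G2=0&1=0 -> 01000
Step 3: G0=(0+0>=2)=0 G1=(0+0>=1)=0 G2=G1&G3=1&0=0 G3=G3&G2=0&0=0 G4=G0&G2=0&0=0 -> 00000
Step 4: G0=(0+0>=2)=0 G1=(0+0>=1)=0 G2=G1&G3=0&0=0 G3=G3&G2=0&0=0 G4=G0&G2=0&0=0 -> 00000

00000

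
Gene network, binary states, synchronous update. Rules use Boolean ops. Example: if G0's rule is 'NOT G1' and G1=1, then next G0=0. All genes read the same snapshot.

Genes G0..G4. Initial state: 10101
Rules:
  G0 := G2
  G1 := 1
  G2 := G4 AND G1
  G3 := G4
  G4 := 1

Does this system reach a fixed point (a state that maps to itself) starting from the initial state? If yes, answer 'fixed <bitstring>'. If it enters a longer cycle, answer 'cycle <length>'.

Answer: fixed 11111

Derivation:
Step 0: 10101
Step 1: G0=G2=1 G1=1(const) G2=G4&G1=1&0=0 G3=G4=1 G4=1(const) -> 11011
Step 2: G0=G2=0 G1=1(const) G2=G4&G1=1&1=1 G3=G4=1 G4=1(const) -> 01111
Step 3: G0=G2=1 G1=1(const) G2=G4&G1=1&1=1 G3=G4=1 G4=1(const) -> 11111
Step 4: G0=G2=1 G1=1(const) G2=G4&G1=1&1=1 G3=G4=1 G4=1(const) -> 11111
Fixed point reached at step 3: 11111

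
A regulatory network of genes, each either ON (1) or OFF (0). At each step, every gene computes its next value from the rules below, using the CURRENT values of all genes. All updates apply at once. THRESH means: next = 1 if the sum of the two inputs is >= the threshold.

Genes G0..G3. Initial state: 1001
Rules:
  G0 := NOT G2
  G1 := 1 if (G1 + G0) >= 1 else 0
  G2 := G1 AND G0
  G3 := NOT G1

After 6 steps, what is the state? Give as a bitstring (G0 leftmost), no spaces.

Step 1: G0=NOT G2=NOT 0=1 G1=(0+1>=1)=1 G2=G1&G0=0&1=0 G3=NOT G1=NOT 0=1 -> 1101
Step 2: G0=NOT G2=NOT 0=1 G1=(1+1>=1)=1 G2=G1&G0=1&1=1 G3=NOT G1=NOT 1=0 -> 1110
Step 3: G0=NOT G2=NOT 1=0 G1=(1+1>=1)=1 G2=G1&G0=1&1=1 G3=NOT G1=NOT 1=0 -> 0110
Step 4: G0=NOT G2=NOT 1=0 G1=(1+0>=1)=1 G2=G1&G0=1&0=0 G3=NOT G1=NOT 1=0 -> 0100
Step 5: G0=NOT G2=NOT 0=1 G1=(1+0>=1)=1 G2=G1&G0=1&0=0 G3=NOT G1=NOT 1=0 -> 1100
Step 6: G0=NOT G2=NOT 0=1 G1=(1+1>=1)=1 G2=G1&G0=1&1=1 G3=NOT G1=NOT 1=0 -> 1110

1110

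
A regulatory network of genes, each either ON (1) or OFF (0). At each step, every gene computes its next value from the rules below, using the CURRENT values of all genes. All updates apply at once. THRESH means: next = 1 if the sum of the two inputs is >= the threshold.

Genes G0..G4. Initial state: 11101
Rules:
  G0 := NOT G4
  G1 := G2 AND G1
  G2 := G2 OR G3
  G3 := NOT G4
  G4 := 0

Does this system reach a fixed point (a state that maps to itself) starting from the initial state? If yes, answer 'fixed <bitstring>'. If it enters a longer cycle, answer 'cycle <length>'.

Step 0: 11101
Step 1: G0=NOT G4=NOT 1=0 G1=G2&G1=1&1=1 G2=G2|G3=1|0=1 G3=NOT G4=NOT 1=0 G4=0(const) -> 01100
Step 2: G0=NOT G4=NOT 0=1 G1=G2&G1=1&1=1 G2=G2|G3=1|0=1 G3=NOT G4=NOT 0=1 G4=0(const) -> 11110
Step 3: G0=NOT G4=NOT 0=1 G1=G2&G1=1&1=1 G2=G2|G3=1|1=1 G3=NOT G4=NOT 0=1 G4=0(const) -> 11110
Fixed point reached at step 2: 11110

Answer: fixed 11110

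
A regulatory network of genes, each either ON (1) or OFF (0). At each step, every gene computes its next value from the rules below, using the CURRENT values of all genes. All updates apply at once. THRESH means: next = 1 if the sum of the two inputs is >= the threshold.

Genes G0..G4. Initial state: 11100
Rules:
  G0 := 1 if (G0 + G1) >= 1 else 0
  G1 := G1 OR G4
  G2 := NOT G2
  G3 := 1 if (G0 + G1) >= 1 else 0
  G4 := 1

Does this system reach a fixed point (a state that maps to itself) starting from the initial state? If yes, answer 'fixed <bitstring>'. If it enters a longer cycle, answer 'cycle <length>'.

Step 0: 11100
Step 1: G0=(1+1>=1)=1 G1=G1|G4=1|0=1 G2=NOT G2=NOT 1=0 G3=(1+1>=1)=1 G4=1(const) -> 11011
Step 2: G0=(1+1>=1)=1 G1=G1|G4=1|1=1 G2=NOT G2=NOT 0=1 G3=(1+1>=1)=1 G4=1(const) -> 11111
Step 3: G0=(1+1>=1)=1 G1=G1|G4=1|1=1 G2=NOT G2=NOT 1=0 G3=(1+1>=1)=1 G4=1(const) -> 11011
Cycle of length 2 starting at step 1 -> no fixed point

Answer: cycle 2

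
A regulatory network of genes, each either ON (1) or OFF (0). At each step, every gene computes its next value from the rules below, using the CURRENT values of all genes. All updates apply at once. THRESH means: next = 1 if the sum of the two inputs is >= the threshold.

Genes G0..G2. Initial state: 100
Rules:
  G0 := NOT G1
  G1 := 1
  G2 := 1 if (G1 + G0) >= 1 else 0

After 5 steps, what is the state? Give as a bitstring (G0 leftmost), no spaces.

Step 1: G0=NOT G1=NOT 0=1 G1=1(const) G2=(0+1>=1)=1 -> 111
Step 2: G0=NOT G1=NOT 1=0 G1=1(const) G2=(1+1>=1)=1 -> 011
Step 3: G0=NOT G1=NOT 1=0 G1=1(const) G2=(1+0>=1)=1 -> 011
Step 4: G0=NOT G1=NOT 1=0 G1=1(const) G2=(1+0>=1)=1 -> 011
Step 5: G0=NOT G1=NOT 1=0 G1=1(const) G2=(1+0>=1)=1 -> 011

011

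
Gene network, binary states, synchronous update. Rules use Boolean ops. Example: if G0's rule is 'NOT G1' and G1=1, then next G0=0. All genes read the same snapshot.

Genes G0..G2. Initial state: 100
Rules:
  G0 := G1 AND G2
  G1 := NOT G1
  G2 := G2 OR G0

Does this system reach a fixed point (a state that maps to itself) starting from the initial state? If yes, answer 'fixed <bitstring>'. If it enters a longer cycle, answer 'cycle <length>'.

Step 0: 100
Step 1: G0=G1&G2=0&0=0 G1=NOT G1=NOT 0=1 G2=G2|G0=0|1=1 -> 011
Step 2: G0=G1&G2=1&1=1 G1=NOT G1=NOT 1=0 G2=G2|G0=1|0=1 -> 101
Step 3: G0=G1&G2=0&1=0 G1=NOT G1=NOT 0=1 G2=G2|G0=1|1=1 -> 011
Cycle of length 2 starting at step 1 -> no fixed point

Answer: cycle 2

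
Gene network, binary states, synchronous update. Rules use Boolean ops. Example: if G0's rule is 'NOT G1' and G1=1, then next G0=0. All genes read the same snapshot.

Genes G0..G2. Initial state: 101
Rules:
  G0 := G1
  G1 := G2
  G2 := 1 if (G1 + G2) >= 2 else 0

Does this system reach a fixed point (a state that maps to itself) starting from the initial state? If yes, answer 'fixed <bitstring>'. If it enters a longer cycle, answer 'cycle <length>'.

Step 0: 101
Step 1: G0=G1=0 G1=G2=1 G2=(0+1>=2)=0 -> 010
Step 2: G0=G1=1 G1=G2=0 G2=(1+0>=2)=0 -> 100
Step 3: G0=G1=0 G1=G2=0 G2=(0+0>=2)=0 -> 000
Step 4: G0=G1=0 G1=G2=0 G2=(0+0>=2)=0 -> 000
Fixed point reached at step 3: 000

Answer: fixed 000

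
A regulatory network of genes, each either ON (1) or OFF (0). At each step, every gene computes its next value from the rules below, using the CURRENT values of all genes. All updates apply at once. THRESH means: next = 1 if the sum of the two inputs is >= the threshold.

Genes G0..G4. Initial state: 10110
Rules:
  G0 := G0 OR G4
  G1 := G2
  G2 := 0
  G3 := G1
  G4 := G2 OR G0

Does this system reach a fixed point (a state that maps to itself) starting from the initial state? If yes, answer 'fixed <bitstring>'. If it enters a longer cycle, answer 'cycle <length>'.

Answer: fixed 10001

Derivation:
Step 0: 10110
Step 1: G0=G0|G4=1|0=1 G1=G2=1 G2=0(const) G3=G1=0 G4=G2|G0=1|1=1 -> 11001
Step 2: G0=G0|G4=1|1=1 G1=G2=0 G2=0(const) G3=G1=1 G4=G2|G0=0|1=1 -> 10011
Step 3: G0=G0|G4=1|1=1 G1=G2=0 G2=0(const) G3=G1=0 G4=G2|G0=0|1=1 -> 10001
Step 4: G0=G0|G4=1|1=1 G1=G2=0 G2=0(const) G3=G1=0 G4=G2|G0=0|1=1 -> 10001
Fixed point reached at step 3: 10001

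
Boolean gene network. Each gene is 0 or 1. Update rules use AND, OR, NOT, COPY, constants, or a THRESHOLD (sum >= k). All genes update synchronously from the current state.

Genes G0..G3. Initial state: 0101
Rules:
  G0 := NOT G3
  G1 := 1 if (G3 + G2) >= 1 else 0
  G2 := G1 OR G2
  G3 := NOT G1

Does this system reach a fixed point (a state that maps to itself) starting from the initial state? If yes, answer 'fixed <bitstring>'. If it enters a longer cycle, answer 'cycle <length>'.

Answer: fixed 1110

Derivation:
Step 0: 0101
Step 1: G0=NOT G3=NOT 1=0 G1=(1+0>=1)=1 G2=G1|G2=1|0=1 G3=NOT G1=NOT 1=0 -> 0110
Step 2: G0=NOT G3=NOT 0=1 G1=(0+1>=1)=1 G2=G1|G2=1|1=1 G3=NOT G1=NOT 1=0 -> 1110
Step 3: G0=NOT G3=NOT 0=1 G1=(0+1>=1)=1 G2=G1|G2=1|1=1 G3=NOT G1=NOT 1=0 -> 1110
Fixed point reached at step 2: 1110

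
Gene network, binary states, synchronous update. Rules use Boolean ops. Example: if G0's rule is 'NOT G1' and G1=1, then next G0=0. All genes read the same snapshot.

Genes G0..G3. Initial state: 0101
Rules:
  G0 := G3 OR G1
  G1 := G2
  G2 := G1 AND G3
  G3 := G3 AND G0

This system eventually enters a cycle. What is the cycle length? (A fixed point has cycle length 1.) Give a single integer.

Answer: 1

Derivation:
Step 0: 0101
Step 1: G0=G3|G1=1|1=1 G1=G2=0 G2=G1&G3=1&1=1 G3=G3&G0=1&0=0 -> 1010
Step 2: G0=G3|G1=0|0=0 G1=G2=1 G2=G1&G3=0&0=0 G3=G3&G0=0&1=0 -> 0100
Step 3: G0=G3|G1=0|1=1 G1=G2=0 G2=G1&G3=1&0=0 G3=G3&G0=0&0=0 -> 1000
Step 4: G0=G3|G1=0|0=0 G1=G2=0 G2=G1&G3=0&0=0 G3=G3&G0=0&1=0 -> 0000
Step 5: G0=G3|G1=0|0=0 G1=G2=0 G2=G1&G3=0&0=0 G3=G3&G0=0&0=0 -> 0000
State from step 5 equals state from step 4 -> cycle length 1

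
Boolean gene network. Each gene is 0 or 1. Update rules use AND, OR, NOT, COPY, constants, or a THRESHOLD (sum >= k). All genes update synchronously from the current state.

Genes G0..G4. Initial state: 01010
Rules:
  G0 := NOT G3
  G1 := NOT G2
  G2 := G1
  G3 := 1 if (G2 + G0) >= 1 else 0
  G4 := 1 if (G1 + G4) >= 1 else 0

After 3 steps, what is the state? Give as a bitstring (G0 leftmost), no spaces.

Step 1: G0=NOT G3=NOT 1=0 G1=NOT G2=NOT 0=1 G2=G1=1 G3=(0+0>=1)=0 G4=(1+0>=1)=1 -> 01101
Step 2: G0=NOT G3=NOT 0=1 G1=NOT G2=NOT 1=0 G2=G1=1 G3=(1+0>=1)=1 G4=(1+1>=1)=1 -> 10111
Step 3: G0=NOT G3=NOT 1=0 G1=NOT G2=NOT 1=0 G2=G1=0 G3=(1+1>=1)=1 G4=(0+1>=1)=1 -> 00011

00011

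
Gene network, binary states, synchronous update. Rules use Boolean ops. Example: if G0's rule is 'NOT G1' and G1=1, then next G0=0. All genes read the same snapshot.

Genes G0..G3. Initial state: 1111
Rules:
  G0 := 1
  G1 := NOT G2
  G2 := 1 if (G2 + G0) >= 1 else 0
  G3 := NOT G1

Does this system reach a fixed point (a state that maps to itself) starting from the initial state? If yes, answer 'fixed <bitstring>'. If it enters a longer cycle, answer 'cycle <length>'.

Step 0: 1111
Step 1: G0=1(const) G1=NOT G2=NOT 1=0 G2=(1+1>=1)=1 G3=NOT G1=NOT 1=0 -> 1010
Step 2: G0=1(const) G1=NOT G2=NOT 1=0 G2=(1+1>=1)=1 G3=NOT G1=NOT 0=1 -> 1011
Step 3: G0=1(const) G1=NOT G2=NOT 1=0 G2=(1+1>=1)=1 G3=NOT G1=NOT 0=1 -> 1011
Fixed point reached at step 2: 1011

Answer: fixed 1011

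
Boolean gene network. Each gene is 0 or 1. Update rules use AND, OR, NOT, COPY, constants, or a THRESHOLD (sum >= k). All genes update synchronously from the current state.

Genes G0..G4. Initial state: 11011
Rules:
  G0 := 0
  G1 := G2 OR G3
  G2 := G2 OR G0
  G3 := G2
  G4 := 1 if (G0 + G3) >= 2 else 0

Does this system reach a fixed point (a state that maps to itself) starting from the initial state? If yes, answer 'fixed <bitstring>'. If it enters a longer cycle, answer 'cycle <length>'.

Answer: fixed 01110

Derivation:
Step 0: 11011
Step 1: G0=0(const) G1=G2|G3=0|1=1 G2=G2|G0=0|1=1 G3=G2=0 G4=(1+1>=2)=1 -> 01101
Step 2: G0=0(const) G1=G2|G3=1|0=1 G2=G2|G0=1|0=1 G3=G2=1 G4=(0+0>=2)=0 -> 01110
Step 3: G0=0(const) G1=G2|G3=1|1=1 G2=G2|G0=1|0=1 G3=G2=1 G4=(0+1>=2)=0 -> 01110
Fixed point reached at step 2: 01110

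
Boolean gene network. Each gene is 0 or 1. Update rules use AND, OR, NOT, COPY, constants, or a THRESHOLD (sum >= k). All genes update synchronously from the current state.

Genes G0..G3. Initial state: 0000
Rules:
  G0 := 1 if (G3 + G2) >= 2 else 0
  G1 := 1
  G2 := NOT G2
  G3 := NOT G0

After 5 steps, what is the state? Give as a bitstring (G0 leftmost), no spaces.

Step 1: G0=(0+0>=2)=0 G1=1(const) G2=NOT G2=NOT 0=1 G3=NOT G0=NOT 0=1 -> 0111
Step 2: G0=(1+1>=2)=1 G1=1(const) G2=NOT G2=NOT 1=0 G3=NOT G0=NOT 0=1 -> 1101
Step 3: G0=(1+0>=2)=0 G1=1(const) G2=NOT G2=NOT 0=1 G3=NOT G0=NOT 1=0 -> 0110
Step 4: G0=(0+1>=2)=0 G1=1(const) G2=NOT G2=NOT 1=0 G3=NOT G0=NOT 0=1 -> 0101
Step 5: G0=(1+0>=2)=0 G1=1(const) G2=NOT G2=NOT 0=1 G3=NOT G0=NOT 0=1 -> 0111

0111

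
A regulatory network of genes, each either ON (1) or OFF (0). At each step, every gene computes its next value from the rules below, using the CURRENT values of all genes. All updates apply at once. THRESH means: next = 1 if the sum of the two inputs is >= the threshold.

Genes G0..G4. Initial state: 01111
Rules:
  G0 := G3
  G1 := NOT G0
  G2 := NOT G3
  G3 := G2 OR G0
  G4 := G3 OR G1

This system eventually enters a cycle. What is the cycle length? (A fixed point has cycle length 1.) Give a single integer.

Step 0: 01111
Step 1: G0=G3=1 G1=NOT G0=NOT 0=1 G2=NOT G3=NOT 1=0 G3=G2|G0=1|0=1 G4=G3|G1=1|1=1 -> 11011
Step 2: G0=G3=1 G1=NOT G0=NOT 1=0 G2=NOT G3=NOT 1=0 G3=G2|G0=0|1=1 G4=G3|G1=1|1=1 -> 10011
Step 3: G0=G3=1 G1=NOT G0=NOT 1=0 G2=NOT G3=NOT 1=0 G3=G2|G0=0|1=1 G4=G3|G1=1|0=1 -> 10011
State from step 3 equals state from step 2 -> cycle length 1

Answer: 1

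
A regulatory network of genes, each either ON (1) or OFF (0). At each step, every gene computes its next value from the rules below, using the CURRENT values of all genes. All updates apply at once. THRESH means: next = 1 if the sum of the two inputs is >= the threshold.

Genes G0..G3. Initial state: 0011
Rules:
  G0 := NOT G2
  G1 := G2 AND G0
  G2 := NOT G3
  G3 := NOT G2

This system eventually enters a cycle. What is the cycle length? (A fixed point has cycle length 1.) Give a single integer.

Answer: 2

Derivation:
Step 0: 0011
Step 1: G0=NOT G2=NOT 1=0 G1=G2&G0=1&0=0 G2=NOT G3=NOT 1=0 G3=NOT G2=NOT 1=0 -> 0000
Step 2: G0=NOT G2=NOT 0=1 G1=G2&G0=0&0=0 G2=NOT G3=NOT 0=1 G3=NOT G2=NOT 0=1 -> 1011
Step 3: G0=NOT G2=NOT 1=0 G1=G2&G0=1&1=1 G2=NOT G3=NOT 1=0 G3=NOT G2=NOT 1=0 -> 0100
Step 4: G0=NOT G2=NOT 0=1 G1=G2&G0=0&0=0 G2=NOT G3=NOT 0=1 G3=NOT G2=NOT 0=1 -> 1011
State from step 4 equals state from step 2 -> cycle length 2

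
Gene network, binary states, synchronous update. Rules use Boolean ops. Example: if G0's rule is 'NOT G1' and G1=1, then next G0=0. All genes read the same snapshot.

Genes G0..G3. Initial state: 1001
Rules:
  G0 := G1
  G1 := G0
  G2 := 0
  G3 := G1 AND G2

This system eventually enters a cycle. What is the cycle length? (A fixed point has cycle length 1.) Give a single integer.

Step 0: 1001
Step 1: G0=G1=0 G1=G0=1 G2=0(const) G3=G1&G2=0&0=0 -> 0100
Step 2: G0=G1=1 G1=G0=0 G2=0(const) G3=G1&G2=1&0=0 -> 1000
Step 3: G0=G1=0 G1=G0=1 G2=0(const) G3=G1&G2=0&0=0 -> 0100
State from step 3 equals state from step 1 -> cycle length 2

Answer: 2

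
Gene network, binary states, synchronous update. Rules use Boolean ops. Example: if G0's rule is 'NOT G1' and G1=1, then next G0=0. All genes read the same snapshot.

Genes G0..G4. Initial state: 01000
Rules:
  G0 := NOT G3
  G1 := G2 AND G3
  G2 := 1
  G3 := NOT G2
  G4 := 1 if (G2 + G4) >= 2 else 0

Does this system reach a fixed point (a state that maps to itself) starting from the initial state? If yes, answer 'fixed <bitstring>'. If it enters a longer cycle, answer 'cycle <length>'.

Answer: fixed 10100

Derivation:
Step 0: 01000
Step 1: G0=NOT G3=NOT 0=1 G1=G2&G3=0&0=0 G2=1(const) G3=NOT G2=NOT 0=1 G4=(0+0>=2)=0 -> 10110
Step 2: G0=NOT G3=NOT 1=0 G1=G2&G3=1&1=1 G2=1(const) G3=NOT G2=NOT 1=0 G4=(1+0>=2)=0 -> 01100
Step 3: G0=NOT G3=NOT 0=1 G1=G2&G3=1&0=0 G2=1(const) G3=NOT G2=NOT 1=0 G4=(1+0>=2)=0 -> 10100
Step 4: G0=NOT G3=NOT 0=1 G1=G2&G3=1&0=0 G2=1(const) G3=NOT G2=NOT 1=0 G4=(1+0>=2)=0 -> 10100
Fixed point reached at step 3: 10100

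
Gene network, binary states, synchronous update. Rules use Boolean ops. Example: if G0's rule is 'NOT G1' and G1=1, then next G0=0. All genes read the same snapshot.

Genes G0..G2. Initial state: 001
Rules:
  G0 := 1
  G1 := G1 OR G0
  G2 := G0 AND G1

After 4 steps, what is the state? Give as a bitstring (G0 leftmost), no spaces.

Step 1: G0=1(const) G1=G1|G0=0|0=0 G2=G0&G1=0&0=0 -> 100
Step 2: G0=1(const) G1=G1|G0=0|1=1 G2=G0&G1=1&0=0 -> 110
Step 3: G0=1(const) G1=G1|G0=1|1=1 G2=G0&G1=1&1=1 -> 111
Step 4: G0=1(const) G1=G1|G0=1|1=1 G2=G0&G1=1&1=1 -> 111

111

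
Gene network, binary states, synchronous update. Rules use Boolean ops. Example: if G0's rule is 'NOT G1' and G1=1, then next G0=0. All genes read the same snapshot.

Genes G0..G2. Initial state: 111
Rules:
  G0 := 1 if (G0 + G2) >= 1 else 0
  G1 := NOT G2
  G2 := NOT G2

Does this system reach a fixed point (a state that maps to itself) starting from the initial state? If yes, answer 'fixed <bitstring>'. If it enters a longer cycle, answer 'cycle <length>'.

Answer: cycle 2

Derivation:
Step 0: 111
Step 1: G0=(1+1>=1)=1 G1=NOT G2=NOT 1=0 G2=NOT G2=NOT 1=0 -> 100
Step 2: G0=(1+0>=1)=1 G1=NOT G2=NOT 0=1 G2=NOT G2=NOT 0=1 -> 111
Cycle of length 2 starting at step 0 -> no fixed point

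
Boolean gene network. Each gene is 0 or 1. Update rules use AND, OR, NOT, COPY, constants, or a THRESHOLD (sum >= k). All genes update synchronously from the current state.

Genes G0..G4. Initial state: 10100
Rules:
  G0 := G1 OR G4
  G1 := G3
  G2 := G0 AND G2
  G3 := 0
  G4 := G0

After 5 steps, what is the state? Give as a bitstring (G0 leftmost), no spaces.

Step 1: G0=G1|G4=0|0=0 G1=G3=0 G2=G0&G2=1&1=1 G3=0(const) G4=G0=1 -> 00101
Step 2: G0=G1|G4=0|1=1 G1=G3=0 G2=G0&G2=0&1=0 G3=0(const) G4=G0=0 -> 10000
Step 3: G0=G1|G4=0|0=0 G1=G3=0 G2=G0&G2=1&0=0 G3=0(const) G4=G0=1 -> 00001
Step 4: G0=G1|G4=0|1=1 G1=G3=0 G2=G0&G2=0&0=0 G3=0(const) G4=G0=0 -> 10000
Step 5: G0=G1|G4=0|0=0 G1=G3=0 G2=G0&G2=1&0=0 G3=0(const) G4=G0=1 -> 00001

00001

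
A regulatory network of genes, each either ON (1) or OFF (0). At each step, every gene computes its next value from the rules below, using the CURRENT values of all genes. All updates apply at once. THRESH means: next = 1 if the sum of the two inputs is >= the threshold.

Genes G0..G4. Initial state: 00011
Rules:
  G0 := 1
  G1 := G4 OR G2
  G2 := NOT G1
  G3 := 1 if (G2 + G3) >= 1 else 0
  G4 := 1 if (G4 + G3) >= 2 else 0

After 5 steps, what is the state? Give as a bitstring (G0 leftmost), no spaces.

Step 1: G0=1(const) G1=G4|G2=1|0=1 G2=NOT G1=NOT 0=1 G3=(0+1>=1)=1 G4=(1+1>=2)=1 -> 11111
Step 2: G0=1(const) G1=G4|G2=1|1=1 G2=NOT G1=NOT 1=0 G3=(1+1>=1)=1 G4=(1+1>=2)=1 -> 11011
Step 3: G0=1(const) G1=G4|G2=1|0=1 G2=NOT G1=NOT 1=0 G3=(0+1>=1)=1 G4=(1+1>=2)=1 -> 11011
Step 4: G0=1(const) G1=G4|G2=1|0=1 G2=NOT G1=NOT 1=0 G3=(0+1>=1)=1 G4=(1+1>=2)=1 -> 11011
Step 5: G0=1(const) G1=G4|G2=1|0=1 G2=NOT G1=NOT 1=0 G3=(0+1>=1)=1 G4=(1+1>=2)=1 -> 11011

11011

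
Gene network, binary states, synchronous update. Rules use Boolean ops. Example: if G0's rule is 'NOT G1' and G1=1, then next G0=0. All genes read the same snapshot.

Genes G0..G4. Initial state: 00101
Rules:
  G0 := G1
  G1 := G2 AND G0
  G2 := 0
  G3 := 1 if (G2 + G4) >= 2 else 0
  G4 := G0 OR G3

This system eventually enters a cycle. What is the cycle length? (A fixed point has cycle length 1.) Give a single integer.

Step 0: 00101
Step 1: G0=G1=0 G1=G2&G0=1&0=0 G2=0(const) G3=(1+1>=2)=1 G4=G0|G3=0|0=0 -> 00010
Step 2: G0=G1=0 G1=G2&G0=0&0=0 G2=0(const) G3=(0+0>=2)=0 G4=G0|G3=0|1=1 -> 00001
Step 3: G0=G1=0 G1=G2&G0=0&0=0 G2=0(const) G3=(0+1>=2)=0 G4=G0|G3=0|0=0 -> 00000
Step 4: G0=G1=0 G1=G2&G0=0&0=0 G2=0(const) G3=(0+0>=2)=0 G4=G0|G3=0|0=0 -> 00000
State from step 4 equals state from step 3 -> cycle length 1

Answer: 1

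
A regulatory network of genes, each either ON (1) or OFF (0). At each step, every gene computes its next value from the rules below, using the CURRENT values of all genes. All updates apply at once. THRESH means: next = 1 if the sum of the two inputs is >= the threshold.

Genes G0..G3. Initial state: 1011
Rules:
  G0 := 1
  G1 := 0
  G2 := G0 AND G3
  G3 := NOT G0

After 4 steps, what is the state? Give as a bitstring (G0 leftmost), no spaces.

Step 1: G0=1(const) G1=0(const) G2=G0&G3=1&1=1 G3=NOT G0=NOT 1=0 -> 1010
Step 2: G0=1(const) G1=0(const) G2=G0&G3=1&0=0 G3=NOT G0=NOT 1=0 -> 1000
Step 3: G0=1(const) G1=0(const) G2=G0&G3=1&0=0 G3=NOT G0=NOT 1=0 -> 1000
Step 4: G0=1(const) G1=0(const) G2=G0&G3=1&0=0 G3=NOT G0=NOT 1=0 -> 1000

1000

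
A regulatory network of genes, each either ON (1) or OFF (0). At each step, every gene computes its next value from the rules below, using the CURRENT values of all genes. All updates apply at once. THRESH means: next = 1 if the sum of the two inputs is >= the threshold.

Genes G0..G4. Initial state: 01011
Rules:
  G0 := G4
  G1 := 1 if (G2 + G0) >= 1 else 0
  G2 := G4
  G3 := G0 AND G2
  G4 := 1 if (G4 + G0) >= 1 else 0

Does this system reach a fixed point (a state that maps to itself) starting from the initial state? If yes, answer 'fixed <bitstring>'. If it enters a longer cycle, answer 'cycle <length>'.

Step 0: 01011
Step 1: G0=G4=1 G1=(0+0>=1)=0 G2=G4=1 G3=G0&G2=0&0=0 G4=(1+0>=1)=1 -> 10101
Step 2: G0=G4=1 G1=(1+1>=1)=1 G2=G4=1 G3=G0&G2=1&1=1 G4=(1+1>=1)=1 -> 11111
Step 3: G0=G4=1 G1=(1+1>=1)=1 G2=G4=1 G3=G0&G2=1&1=1 G4=(1+1>=1)=1 -> 11111
Fixed point reached at step 2: 11111

Answer: fixed 11111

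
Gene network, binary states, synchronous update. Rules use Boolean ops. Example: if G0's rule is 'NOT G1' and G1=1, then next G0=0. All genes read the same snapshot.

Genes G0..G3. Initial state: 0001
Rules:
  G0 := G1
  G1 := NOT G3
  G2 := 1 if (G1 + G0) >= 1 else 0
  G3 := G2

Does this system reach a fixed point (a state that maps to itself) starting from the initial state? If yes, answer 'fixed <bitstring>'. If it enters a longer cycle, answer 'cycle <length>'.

Answer: cycle 7

Derivation:
Step 0: 0001
Step 1: G0=G1=0 G1=NOT G3=NOT 1=0 G2=(0+0>=1)=0 G3=G2=0 -> 0000
Step 2: G0=G1=0 G1=NOT G3=NOT 0=1 G2=(0+0>=1)=0 G3=G2=0 -> 0100
Step 3: G0=G1=1 G1=NOT G3=NOT 0=1 G2=(1+0>=1)=1 G3=G2=0 -> 1110
Step 4: G0=G1=1 G1=NOT G3=NOT 0=1 G2=(1+1>=1)=1 G3=G2=1 -> 1111
Step 5: G0=G1=1 G1=NOT G3=NOT 1=0 G2=(1+1>=1)=1 G3=G2=1 -> 1011
Step 6: G0=G1=0 G1=NOT G3=NOT 1=0 G2=(0+1>=1)=1 G3=G2=1 -> 0011
Step 7: G0=G1=0 G1=NOT G3=NOT 1=0 G2=(0+0>=1)=0 G3=G2=1 -> 0001
Cycle of length 7 starting at step 0 -> no fixed point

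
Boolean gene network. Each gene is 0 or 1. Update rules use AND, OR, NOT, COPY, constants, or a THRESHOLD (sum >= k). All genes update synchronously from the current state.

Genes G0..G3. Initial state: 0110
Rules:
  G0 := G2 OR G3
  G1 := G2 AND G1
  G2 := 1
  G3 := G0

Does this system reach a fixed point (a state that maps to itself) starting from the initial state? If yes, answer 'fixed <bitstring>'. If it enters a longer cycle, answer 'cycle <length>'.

Step 0: 0110
Step 1: G0=G2|G3=1|0=1 G1=G2&G1=1&1=1 G2=1(const) G3=G0=0 -> 1110
Step 2: G0=G2|G3=1|0=1 G1=G2&G1=1&1=1 G2=1(const) G3=G0=1 -> 1111
Step 3: G0=G2|G3=1|1=1 G1=G2&G1=1&1=1 G2=1(const) G3=G0=1 -> 1111
Fixed point reached at step 2: 1111

Answer: fixed 1111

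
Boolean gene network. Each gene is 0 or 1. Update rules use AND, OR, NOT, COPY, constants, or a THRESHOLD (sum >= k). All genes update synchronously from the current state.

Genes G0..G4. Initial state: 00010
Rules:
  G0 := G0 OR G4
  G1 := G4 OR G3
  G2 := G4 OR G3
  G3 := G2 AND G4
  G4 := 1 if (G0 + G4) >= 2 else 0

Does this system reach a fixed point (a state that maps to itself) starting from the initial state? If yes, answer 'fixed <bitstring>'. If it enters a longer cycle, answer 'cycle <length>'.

Step 0: 00010
Step 1: G0=G0|G4=0|0=0 G1=G4|G3=0|1=1 G2=G4|G3=0|1=1 G3=G2&G4=0&0=0 G4=(0+0>=2)=0 -> 01100
Step 2: G0=G0|G4=0|0=0 G1=G4|G3=0|0=0 G2=G4|G3=0|0=0 G3=G2&G4=1&0=0 G4=(0+0>=2)=0 -> 00000
Step 3: G0=G0|G4=0|0=0 G1=G4|G3=0|0=0 G2=G4|G3=0|0=0 G3=G2&G4=0&0=0 G4=(0+0>=2)=0 -> 00000
Fixed point reached at step 2: 00000

Answer: fixed 00000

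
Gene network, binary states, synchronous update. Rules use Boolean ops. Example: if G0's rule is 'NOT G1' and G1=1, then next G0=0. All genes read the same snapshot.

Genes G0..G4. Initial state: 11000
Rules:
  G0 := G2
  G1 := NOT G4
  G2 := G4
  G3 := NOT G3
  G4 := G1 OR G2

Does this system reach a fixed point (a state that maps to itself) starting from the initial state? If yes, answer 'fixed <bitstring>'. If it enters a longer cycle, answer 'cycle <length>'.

Answer: cycle 2

Derivation:
Step 0: 11000
Step 1: G0=G2=0 G1=NOT G4=NOT 0=1 G2=G4=0 G3=NOT G3=NOT 0=1 G4=G1|G2=1|0=1 -> 01011
Step 2: G0=G2=0 G1=NOT G4=NOT 1=0 G2=G4=1 G3=NOT G3=NOT 1=0 G4=G1|G2=1|0=1 -> 00101
Step 3: G0=G2=1 G1=NOT G4=NOT 1=0 G2=G4=1 G3=NOT G3=NOT 0=1 G4=G1|G2=0|1=1 -> 10111
Step 4: G0=G2=1 G1=NOT G4=NOT 1=0 G2=G4=1 G3=NOT G3=NOT 1=0 G4=G1|G2=0|1=1 -> 10101
Step 5: G0=G2=1 G1=NOT G4=NOT 1=0 G2=G4=1 G3=NOT G3=NOT 0=1 G4=G1|G2=0|1=1 -> 10111
Cycle of length 2 starting at step 3 -> no fixed point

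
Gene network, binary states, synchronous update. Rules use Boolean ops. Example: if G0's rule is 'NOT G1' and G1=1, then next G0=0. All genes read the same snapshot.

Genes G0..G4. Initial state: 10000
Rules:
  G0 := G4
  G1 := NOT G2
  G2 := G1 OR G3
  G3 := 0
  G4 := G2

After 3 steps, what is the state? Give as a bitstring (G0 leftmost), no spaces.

Step 1: G0=G4=0 G1=NOT G2=NOT 0=1 G2=G1|G3=0|0=0 G3=0(const) G4=G2=0 -> 01000
Step 2: G0=G4=0 G1=NOT G2=NOT 0=1 G2=G1|G3=1|0=1 G3=0(const) G4=G2=0 -> 01100
Step 3: G0=G4=0 G1=NOT G2=NOT 1=0 G2=G1|G3=1|0=1 G3=0(const) G4=G2=1 -> 00101

00101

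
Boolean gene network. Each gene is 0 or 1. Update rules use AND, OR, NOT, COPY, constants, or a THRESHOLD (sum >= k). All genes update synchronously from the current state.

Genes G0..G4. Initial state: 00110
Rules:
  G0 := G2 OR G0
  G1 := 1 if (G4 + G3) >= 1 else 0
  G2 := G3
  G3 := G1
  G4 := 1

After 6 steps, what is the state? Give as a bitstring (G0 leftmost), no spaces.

Step 1: G0=G2|G0=1|0=1 G1=(0+1>=1)=1 G2=G3=1 G3=G1=0 G4=1(const) -> 11101
Step 2: G0=G2|G0=1|1=1 G1=(1+0>=1)=1 G2=G3=0 G3=G1=1 G4=1(const) -> 11011
Step 3: G0=G2|G0=0|1=1 G1=(1+1>=1)=1 G2=G3=1 G3=G1=1 G4=1(const) -> 11111
Step 4: G0=G2|G0=1|1=1 G1=(1+1>=1)=1 G2=G3=1 G3=G1=1 G4=1(const) -> 11111
Step 5: G0=G2|G0=1|1=1 G1=(1+1>=1)=1 G2=G3=1 G3=G1=1 G4=1(const) -> 11111
Step 6: G0=G2|G0=1|1=1 G1=(1+1>=1)=1 G2=G3=1 G3=G1=1 G4=1(const) -> 11111

11111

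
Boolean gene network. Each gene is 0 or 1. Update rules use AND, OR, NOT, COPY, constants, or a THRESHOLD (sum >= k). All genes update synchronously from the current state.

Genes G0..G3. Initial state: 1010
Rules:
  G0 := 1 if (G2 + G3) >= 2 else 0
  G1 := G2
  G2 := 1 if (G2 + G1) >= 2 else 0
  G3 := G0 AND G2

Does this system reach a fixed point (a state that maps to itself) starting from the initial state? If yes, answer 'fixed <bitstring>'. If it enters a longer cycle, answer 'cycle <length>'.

Step 0: 1010
Step 1: G0=(1+0>=2)=0 G1=G2=1 G2=(1+0>=2)=0 G3=G0&G2=1&1=1 -> 0101
Step 2: G0=(0+1>=2)=0 G1=G2=0 G2=(0+1>=2)=0 G3=G0&G2=0&0=0 -> 0000
Step 3: G0=(0+0>=2)=0 G1=G2=0 G2=(0+0>=2)=0 G3=G0&G2=0&0=0 -> 0000
Fixed point reached at step 2: 0000

Answer: fixed 0000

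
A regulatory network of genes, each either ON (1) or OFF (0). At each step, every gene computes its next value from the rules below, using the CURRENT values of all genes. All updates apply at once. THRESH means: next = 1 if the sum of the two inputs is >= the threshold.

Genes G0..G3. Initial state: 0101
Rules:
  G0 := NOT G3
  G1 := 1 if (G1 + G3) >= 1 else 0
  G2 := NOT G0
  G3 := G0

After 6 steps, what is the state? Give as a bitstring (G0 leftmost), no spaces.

Step 1: G0=NOT G3=NOT 1=0 G1=(1+1>=1)=1 G2=NOT G0=NOT 0=1 G3=G0=0 -> 0110
Step 2: G0=NOT G3=NOT 0=1 G1=(1+0>=1)=1 G2=NOT G0=NOT 0=1 G3=G0=0 -> 1110
Step 3: G0=NOT G3=NOT 0=1 G1=(1+0>=1)=1 G2=NOT G0=NOT 1=0 G3=G0=1 -> 1101
Step 4: G0=NOT G3=NOT 1=0 G1=(1+1>=1)=1 G2=NOT G0=NOT 1=0 G3=G0=1 -> 0101
Step 5: G0=NOT G3=NOT 1=0 G1=(1+1>=1)=1 G2=NOT G0=NOT 0=1 G3=G0=0 -> 0110
Step 6: G0=NOT G3=NOT 0=1 G1=(1+0>=1)=1 G2=NOT G0=NOT 0=1 G3=G0=0 -> 1110

1110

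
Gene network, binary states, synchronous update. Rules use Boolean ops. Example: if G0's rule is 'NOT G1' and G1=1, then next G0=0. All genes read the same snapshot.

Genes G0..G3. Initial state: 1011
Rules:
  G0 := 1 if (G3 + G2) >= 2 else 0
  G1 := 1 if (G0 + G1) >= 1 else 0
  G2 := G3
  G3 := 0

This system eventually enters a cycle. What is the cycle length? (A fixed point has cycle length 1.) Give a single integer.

Step 0: 1011
Step 1: G0=(1+1>=2)=1 G1=(1+0>=1)=1 G2=G3=1 G3=0(const) -> 1110
Step 2: G0=(0+1>=2)=0 G1=(1+1>=1)=1 G2=G3=0 G3=0(const) -> 0100
Step 3: G0=(0+0>=2)=0 G1=(0+1>=1)=1 G2=G3=0 G3=0(const) -> 0100
State from step 3 equals state from step 2 -> cycle length 1

Answer: 1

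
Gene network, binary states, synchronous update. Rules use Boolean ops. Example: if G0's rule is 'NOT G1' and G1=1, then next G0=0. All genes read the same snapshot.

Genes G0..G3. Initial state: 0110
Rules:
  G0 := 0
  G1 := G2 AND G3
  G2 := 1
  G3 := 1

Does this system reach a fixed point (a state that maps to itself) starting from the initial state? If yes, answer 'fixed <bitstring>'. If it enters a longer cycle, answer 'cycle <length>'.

Step 0: 0110
Step 1: G0=0(const) G1=G2&G3=1&0=0 G2=1(const) G3=1(const) -> 0011
Step 2: G0=0(const) G1=G2&G3=1&1=1 G2=1(const) G3=1(const) -> 0111
Step 3: G0=0(const) G1=G2&G3=1&1=1 G2=1(const) G3=1(const) -> 0111
Fixed point reached at step 2: 0111

Answer: fixed 0111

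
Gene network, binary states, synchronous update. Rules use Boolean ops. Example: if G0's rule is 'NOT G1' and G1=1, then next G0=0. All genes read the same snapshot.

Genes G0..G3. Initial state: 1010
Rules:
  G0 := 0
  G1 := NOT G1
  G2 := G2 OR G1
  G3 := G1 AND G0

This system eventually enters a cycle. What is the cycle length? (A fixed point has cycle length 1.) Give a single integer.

Step 0: 1010
Step 1: G0=0(const) G1=NOT G1=NOT 0=1 G2=G2|G1=1|0=1 G3=G1&G0=0&1=0 -> 0110
Step 2: G0=0(const) G1=NOT G1=NOT 1=0 G2=G2|G1=1|1=1 G3=G1&G0=1&0=0 -> 0010
Step 3: G0=0(const) G1=NOT G1=NOT 0=1 G2=G2|G1=1|0=1 G3=G1&G0=0&0=0 -> 0110
State from step 3 equals state from step 1 -> cycle length 2

Answer: 2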